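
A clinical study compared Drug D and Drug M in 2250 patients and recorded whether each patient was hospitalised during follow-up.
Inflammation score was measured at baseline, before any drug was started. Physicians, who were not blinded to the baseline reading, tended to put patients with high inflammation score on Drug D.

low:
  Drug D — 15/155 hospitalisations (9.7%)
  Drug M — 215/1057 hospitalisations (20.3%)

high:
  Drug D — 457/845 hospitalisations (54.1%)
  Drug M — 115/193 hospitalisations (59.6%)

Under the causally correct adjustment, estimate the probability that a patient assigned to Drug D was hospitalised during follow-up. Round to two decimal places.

0.30

Since inflammation score is a pre-existing factor (not a product of the drug) and it affects the outcome on its own, it is a confounder. The stratified rates, not the pooled rate, identify the causal effect.
Standardising Drug D to the population inflammation score mix: 0.539·15/155 + 0.461·457/845 = 0.302.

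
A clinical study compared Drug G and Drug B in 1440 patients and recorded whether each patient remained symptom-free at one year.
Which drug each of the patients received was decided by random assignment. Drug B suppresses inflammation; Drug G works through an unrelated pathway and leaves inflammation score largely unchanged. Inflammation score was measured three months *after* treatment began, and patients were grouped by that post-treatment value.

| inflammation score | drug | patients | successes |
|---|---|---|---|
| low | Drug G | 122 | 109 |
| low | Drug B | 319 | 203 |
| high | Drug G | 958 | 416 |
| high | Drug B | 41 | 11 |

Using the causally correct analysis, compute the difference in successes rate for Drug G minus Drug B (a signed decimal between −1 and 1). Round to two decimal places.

The stratified and pooled comparisons disagree (Drug G wins within each inflammation score; Drug B wins overall), so the answer turns on the causal role of inflammation score.
The distribution of inflammation score is itself part of what the drug does — it is an intermediate outcome. Holding it fixed would remove that part of the effect; the total effect is the pooled difference.
The causal difference is the pooled difference: 0.486 − 0.594 = -0.108.

-0.11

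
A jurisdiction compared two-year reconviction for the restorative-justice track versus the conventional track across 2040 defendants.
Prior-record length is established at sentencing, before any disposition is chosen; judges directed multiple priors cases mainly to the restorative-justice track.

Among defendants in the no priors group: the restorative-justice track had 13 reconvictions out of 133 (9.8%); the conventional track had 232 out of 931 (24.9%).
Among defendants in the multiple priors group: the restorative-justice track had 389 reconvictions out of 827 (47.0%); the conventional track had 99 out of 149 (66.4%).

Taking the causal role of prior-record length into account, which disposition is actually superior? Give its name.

Prior-record length differs across dispositions for reasons unrelated to any effect of the disposition itself, and it separately predicts the outcome — a classic confounder. We must compare within prior-record length levels.
Within each level — no priors: 9.8% vs 24.9%; multiple priors: 47.0% vs 66.4% — the restorative-justice track is lower every time.

the restorative-justice track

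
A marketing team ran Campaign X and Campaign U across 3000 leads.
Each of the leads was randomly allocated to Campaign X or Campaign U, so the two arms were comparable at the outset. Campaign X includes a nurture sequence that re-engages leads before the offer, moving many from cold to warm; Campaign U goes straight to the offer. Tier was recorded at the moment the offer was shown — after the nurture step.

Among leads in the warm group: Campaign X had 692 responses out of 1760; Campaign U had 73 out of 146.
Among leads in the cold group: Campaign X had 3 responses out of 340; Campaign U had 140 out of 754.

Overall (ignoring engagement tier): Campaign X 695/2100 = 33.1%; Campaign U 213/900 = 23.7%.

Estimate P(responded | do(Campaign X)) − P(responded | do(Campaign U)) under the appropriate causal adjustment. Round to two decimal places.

+0.09

Engagement tier here is a post-treatment variable shaped by the campaign; conditioning on it would introduce bias rather than remove it. The overall comparison is the causal one.
The causal difference is the pooled difference: 0.331 − 0.237 = +0.094.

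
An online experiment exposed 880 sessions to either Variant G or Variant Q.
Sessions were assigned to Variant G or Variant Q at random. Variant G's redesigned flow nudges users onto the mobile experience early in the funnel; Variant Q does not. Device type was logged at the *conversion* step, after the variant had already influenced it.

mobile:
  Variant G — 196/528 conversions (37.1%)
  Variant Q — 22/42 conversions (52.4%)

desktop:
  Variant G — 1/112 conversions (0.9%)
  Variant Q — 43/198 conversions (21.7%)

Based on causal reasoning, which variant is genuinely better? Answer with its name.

Device type lies on the pathway variant → device type → outcome, so adjusting for it blocks the indirect effect. For the total causal effect of variant, use the unadjusted pooled rates.
Pooled: Variant G 30.8% vs Variant Q 27.1%; Variant G is higher overall.

Variant G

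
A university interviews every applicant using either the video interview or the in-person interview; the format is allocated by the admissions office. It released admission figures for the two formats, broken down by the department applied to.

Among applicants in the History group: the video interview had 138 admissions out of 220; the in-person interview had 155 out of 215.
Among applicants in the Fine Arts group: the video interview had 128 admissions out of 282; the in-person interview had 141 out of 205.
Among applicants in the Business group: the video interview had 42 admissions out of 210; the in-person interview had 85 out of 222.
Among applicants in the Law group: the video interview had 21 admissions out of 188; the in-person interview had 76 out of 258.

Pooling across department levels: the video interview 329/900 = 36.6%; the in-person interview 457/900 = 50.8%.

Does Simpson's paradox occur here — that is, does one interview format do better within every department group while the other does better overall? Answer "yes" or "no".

Within each department level (History 62.7% vs 72.1%; Fine Arts 45.4% vs 68.8%; Business 20.0% vs 38.3%; Law 11.2% vs 29.5%), the in-person interview has the higher rate every time. Pooled: 36.6% vs 50.8% — the in-person interview has the higher rate overall. They agree.

no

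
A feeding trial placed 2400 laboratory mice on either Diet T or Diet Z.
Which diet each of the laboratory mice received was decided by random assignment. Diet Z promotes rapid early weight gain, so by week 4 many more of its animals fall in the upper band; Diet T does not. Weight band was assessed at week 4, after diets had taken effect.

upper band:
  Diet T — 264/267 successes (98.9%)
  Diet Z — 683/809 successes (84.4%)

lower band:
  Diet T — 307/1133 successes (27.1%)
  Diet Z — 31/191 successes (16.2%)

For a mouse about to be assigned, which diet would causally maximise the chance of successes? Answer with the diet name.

Diet Z

The stratified and pooled comparisons disagree (Diet T wins within each week-4 weight band; Diet Z wins overall), so the answer turns on the causal role of week-4 weight band.
The distribution of week-4 weight band is itself part of what the diet does — it is an intermediate outcome. Holding it fixed would remove that part of the effect; the total effect is the pooled difference.
Pooled: Diet T 40.8% vs Diet Z 71.4%; Diet Z is higher overall.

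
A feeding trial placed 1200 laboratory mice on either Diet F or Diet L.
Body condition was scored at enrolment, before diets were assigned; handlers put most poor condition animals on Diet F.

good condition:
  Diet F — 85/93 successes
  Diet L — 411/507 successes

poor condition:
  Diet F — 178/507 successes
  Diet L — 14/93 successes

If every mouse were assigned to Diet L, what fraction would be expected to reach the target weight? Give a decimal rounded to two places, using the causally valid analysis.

The imbalance in starting body condition arose from how laboratory mice were allocated, not from anything the diet did; and starting body condition independently affects the outcome. The pooled gap is confounded — condition on starting body condition.
Standardising Diet L to the population starting body condition mix: 0.500·411/507 + 0.500·14/93 = 0.481.

0.48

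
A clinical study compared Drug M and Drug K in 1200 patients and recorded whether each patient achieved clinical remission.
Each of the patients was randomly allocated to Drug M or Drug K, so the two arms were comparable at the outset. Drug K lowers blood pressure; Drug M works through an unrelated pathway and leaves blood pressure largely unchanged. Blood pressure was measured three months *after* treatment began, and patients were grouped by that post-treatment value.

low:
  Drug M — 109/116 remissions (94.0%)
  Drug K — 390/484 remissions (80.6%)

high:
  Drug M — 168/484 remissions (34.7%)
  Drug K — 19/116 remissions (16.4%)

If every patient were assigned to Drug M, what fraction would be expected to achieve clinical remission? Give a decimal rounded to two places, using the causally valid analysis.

Drug M is higher inside every blood pressure stratum but Drug K is higher in aggregate. Whether to stratify depends on how blood pressure relates to the drug.
Blood pressure lies on the pathway drug → blood pressure → outcome, so adjusting for it blocks the indirect effect. For the total causal effect of drug, use the unadjusted pooled rates.
So P(outcome | do(Drug M)) is just the pooled rate for Drug M: 277/600 = 0.462.

0.46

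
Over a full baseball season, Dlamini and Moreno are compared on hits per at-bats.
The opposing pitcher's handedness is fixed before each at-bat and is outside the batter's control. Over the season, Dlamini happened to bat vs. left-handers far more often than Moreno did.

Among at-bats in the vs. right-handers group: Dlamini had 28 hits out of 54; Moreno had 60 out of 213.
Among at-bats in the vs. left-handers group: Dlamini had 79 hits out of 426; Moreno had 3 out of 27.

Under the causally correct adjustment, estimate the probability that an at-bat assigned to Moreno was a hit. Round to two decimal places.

Here pitcher handedness is a common cause — it drives both which player a case falls under and the outcome. The crude comparison mixes populations; the stratum-specific rates are the causally relevant ones.
Standardising Moreno to the population pitcher handedness mix: 0.371·60/213 + 0.629·3/27 = 0.174.

0.17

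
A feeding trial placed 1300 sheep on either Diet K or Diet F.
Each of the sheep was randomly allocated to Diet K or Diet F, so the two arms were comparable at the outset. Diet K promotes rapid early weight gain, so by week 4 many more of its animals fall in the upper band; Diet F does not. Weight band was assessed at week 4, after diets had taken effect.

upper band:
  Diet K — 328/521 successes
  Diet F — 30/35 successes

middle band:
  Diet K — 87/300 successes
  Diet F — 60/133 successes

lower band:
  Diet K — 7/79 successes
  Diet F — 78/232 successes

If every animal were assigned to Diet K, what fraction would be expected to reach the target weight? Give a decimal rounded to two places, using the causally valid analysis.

Week-4 weight band here is a post-treatment variable shaped by the diet; conditioning on it would introduce bias rather than remove it. The overall comparison is the causal one.
So P(outcome | do(Diet K)) is just the pooled rate for Diet K: 422/900 = 0.469.

0.47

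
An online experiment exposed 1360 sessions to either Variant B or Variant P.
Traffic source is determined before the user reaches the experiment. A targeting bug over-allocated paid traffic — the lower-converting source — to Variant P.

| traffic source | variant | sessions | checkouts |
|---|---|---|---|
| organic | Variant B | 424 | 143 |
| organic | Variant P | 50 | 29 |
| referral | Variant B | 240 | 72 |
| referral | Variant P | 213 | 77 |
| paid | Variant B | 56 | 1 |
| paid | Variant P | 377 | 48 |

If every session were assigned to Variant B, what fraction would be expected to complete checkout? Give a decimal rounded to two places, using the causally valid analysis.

The traffic source-specific comparison favours Variant P throughout, but the pooled figures favour Variant B. The question is whether to condition on traffic source.
Traffic source differs across variants for reasons unrelated to any effect of the variant itself, and it separately predicts the outcome — a classic confounder. We must compare within traffic source levels.
Standardising Variant B to the population traffic source mix: 0.349·143/424 + 0.333·72/240 + 0.318·1/56 = 0.223.

0.22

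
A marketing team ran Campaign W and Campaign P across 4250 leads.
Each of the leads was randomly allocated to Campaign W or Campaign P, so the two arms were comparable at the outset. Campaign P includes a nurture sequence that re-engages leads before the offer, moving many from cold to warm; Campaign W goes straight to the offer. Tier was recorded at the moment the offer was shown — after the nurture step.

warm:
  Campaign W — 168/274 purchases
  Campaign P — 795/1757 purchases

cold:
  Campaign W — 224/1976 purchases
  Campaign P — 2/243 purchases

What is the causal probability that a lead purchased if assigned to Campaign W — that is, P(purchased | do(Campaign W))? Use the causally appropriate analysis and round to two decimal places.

Engagement tier is downstream of the campaign. One should not condition on a consequence of treatment, so the overall rates are the right comparison.
So P(outcome | do(Campaign W)) is just the pooled rate for Campaign W: 392/2250 = 0.174.

0.17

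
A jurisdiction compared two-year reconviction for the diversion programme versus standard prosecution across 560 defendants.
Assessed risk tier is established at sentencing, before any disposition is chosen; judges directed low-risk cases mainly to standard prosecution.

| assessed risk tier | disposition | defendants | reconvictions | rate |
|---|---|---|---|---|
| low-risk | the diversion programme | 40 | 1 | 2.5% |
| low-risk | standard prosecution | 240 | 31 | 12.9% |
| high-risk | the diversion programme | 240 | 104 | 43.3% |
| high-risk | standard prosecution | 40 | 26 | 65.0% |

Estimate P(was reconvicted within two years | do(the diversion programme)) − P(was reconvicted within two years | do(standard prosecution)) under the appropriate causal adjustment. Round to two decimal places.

-0.16

the diversion programme is lower inside every assessed risk tier stratum but standard prosecution is lower in aggregate. Whether to stratify depends on how assessed risk tier relates to the disposition.
Since assessed risk tier is a pre-existing factor (not a product of the disposition) and it affects the outcome on its own, it is a confounder. The stratified rates, not the pooled rate, identify the causal effect.
Adjusting over the population distribution of assessed risk tier: 0.500·(0.025−0.129) + 0.500·(0.433−0.650) = -0.160.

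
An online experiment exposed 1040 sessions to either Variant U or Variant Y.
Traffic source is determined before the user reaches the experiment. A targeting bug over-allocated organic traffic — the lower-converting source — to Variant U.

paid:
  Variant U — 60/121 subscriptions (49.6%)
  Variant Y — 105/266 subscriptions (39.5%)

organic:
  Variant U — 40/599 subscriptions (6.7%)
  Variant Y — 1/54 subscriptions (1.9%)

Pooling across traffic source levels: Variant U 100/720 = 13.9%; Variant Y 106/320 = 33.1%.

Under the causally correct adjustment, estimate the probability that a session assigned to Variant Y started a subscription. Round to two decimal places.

Traffic source is set before the variant has any effect — it is not caused by the variant — and it independently drives the outcome. That makes it a confounder, so the causal comparison is within traffic source levels.
Standardising Variant Y to the population traffic source mix: 0.372·105/266 + 0.628·1/54 = 0.159.

0.16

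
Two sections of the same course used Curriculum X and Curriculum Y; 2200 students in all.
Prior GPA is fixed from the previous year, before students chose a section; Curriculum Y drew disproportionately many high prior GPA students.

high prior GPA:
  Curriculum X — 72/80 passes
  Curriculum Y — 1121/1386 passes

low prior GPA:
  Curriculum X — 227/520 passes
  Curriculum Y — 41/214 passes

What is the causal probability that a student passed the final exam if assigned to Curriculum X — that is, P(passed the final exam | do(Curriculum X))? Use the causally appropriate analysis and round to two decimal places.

0.75

Prior GPA band is set before the teaching method has any effect — it is not caused by the teaching method — and it independently drives the outcome. That makes it a confounder, so the causal comparison is within prior GPA band levels.
Standardising Curriculum X to the population prior GPA band mix: 0.666·72/80 + 0.334·227/520 = 0.745.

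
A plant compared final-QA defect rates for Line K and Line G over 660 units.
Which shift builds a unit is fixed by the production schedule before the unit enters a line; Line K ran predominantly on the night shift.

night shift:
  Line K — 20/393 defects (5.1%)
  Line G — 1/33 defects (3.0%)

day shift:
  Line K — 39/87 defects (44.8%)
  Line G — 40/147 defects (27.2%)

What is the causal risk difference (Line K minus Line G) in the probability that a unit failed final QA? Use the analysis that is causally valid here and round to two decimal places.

+0.08

Shift satisfies the back-door criterion: it is not a descendant of the line, and it blocks the spurious path from line to outcome. Adjusting for it (i.e., using the within-shift rates) gives the causal effect.
Adjusting over the population distribution of shift: 0.645·(0.051−0.030) + 0.355·(0.448−0.272) = +0.076.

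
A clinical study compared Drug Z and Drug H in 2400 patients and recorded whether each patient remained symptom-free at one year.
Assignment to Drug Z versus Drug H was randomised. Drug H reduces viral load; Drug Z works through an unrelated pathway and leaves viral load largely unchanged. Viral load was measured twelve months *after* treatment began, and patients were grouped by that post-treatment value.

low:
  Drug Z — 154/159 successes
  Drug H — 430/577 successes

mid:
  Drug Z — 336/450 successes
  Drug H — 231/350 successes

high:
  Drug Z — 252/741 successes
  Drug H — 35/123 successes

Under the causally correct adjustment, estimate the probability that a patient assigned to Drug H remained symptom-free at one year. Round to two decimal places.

0.66

Stratifying would compare drugs among patients the drugs themselves sorted into viral load groups — a form of selection on an intermediate. The unconditioned pooled rates give the total causal effect.
So P(outcome | do(Drug H)) is just the pooled rate for Drug H: 696/1050 = 0.663.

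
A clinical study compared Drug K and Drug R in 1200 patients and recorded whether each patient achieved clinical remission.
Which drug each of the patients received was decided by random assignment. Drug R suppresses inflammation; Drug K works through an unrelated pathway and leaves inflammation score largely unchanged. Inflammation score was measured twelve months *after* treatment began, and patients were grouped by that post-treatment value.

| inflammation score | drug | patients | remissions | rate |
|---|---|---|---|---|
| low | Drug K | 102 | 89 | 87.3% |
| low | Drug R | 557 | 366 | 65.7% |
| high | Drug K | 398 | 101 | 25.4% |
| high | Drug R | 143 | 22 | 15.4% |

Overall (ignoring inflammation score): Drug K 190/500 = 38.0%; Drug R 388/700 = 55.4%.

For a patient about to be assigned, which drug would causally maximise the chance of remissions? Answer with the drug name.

Drug R

Inflammation score is downstream of the drug. One should not condition on a consequence of treatment, so the overall rates are the right comparison.
Pooled: Drug K 38.0% vs Drug R 55.4%; Drug R is higher overall.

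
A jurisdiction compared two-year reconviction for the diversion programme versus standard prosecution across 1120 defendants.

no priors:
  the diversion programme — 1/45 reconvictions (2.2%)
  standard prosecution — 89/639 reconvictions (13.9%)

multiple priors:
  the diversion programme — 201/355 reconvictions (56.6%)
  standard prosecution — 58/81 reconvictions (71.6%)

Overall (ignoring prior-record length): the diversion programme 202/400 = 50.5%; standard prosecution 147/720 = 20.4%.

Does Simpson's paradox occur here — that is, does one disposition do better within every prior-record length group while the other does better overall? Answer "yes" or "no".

Within each prior-record length level (no priors 2.2% vs 13.9%; multiple priors 56.6% vs 71.6%), the diversion programme has the lower rate every time. Pooled: 50.5% vs 20.4% — standard prosecution has the lower rate overall. The two comparisons disagree.

yes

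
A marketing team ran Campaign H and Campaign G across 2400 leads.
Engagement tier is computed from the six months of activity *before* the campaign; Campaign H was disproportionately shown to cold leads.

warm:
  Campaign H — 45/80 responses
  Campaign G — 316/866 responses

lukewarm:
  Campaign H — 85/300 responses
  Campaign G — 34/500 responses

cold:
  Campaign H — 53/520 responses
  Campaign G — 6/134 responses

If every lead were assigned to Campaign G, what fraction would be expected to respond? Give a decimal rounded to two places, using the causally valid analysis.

Campaign H is higher inside every engagement tier stratum but Campaign G is higher in aggregate. Whether to stratify depends on how engagement tier relates to the campaign.
The imbalance in engagement tier arose from how leads were allocated, not from anything the campaign did; and engagement tier independently affects the outcome. The pooled gap is confounded — condition on engagement tier.
Standardising Campaign G to the population engagement tier mix: 0.394·316/866 + 0.333·34/500 + 0.273·6/134 = 0.179.

0.18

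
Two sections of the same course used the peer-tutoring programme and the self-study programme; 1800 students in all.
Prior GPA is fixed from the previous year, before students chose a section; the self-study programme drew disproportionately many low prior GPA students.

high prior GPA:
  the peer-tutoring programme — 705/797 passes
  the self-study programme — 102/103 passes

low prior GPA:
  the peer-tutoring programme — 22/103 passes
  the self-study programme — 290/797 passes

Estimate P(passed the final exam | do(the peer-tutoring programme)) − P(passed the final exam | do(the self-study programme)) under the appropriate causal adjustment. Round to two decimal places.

-0.13

Since prior GPA band is a pre-existing factor (not a product of the teaching method) and it affects the outcome on its own, it is a confounder. The stratified rates, not the pooled rate, identify the causal effect.
Adjusting over the population distribution of prior GPA band: 0.500·(0.885−0.990) + 0.500·(0.214−0.364) = -0.128.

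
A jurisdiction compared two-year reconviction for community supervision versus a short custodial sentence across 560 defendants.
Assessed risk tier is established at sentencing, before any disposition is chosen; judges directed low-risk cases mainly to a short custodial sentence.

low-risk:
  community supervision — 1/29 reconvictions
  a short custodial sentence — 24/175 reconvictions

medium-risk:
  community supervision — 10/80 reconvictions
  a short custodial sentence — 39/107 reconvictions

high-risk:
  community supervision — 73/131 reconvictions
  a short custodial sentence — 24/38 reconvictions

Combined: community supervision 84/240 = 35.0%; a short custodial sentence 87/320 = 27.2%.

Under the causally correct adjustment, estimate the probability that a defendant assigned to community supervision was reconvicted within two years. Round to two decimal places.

The stratified and pooled comparisons disagree (community supervision wins within each assessed risk tier; a short custodial sentence wins overall), so the answer turns on the causal role of assessed risk tier.
Here assessed risk tier is a common cause — it drives both which disposition a case falls under and the outcome. The crude comparison mixes populations; the stratum-specific rates are the causally relevant ones.
Standardising community supervision to the population assessed risk tier mix: 0.364·1/29 + 0.334·10/80 + 0.302·73/131 = 0.222.

0.22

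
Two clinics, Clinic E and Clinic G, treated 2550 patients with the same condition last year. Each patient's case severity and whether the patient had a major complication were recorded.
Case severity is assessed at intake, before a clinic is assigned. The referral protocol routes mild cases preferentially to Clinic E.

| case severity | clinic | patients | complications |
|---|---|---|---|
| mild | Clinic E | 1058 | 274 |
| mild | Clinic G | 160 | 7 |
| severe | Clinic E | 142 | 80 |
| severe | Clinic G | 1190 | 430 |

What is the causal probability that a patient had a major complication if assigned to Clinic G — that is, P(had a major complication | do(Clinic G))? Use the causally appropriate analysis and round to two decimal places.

0.21

Case severity satisfies the back-door criterion: it is not a descendant of the clinic, and it blocks the spurious path from clinic to outcome. Adjusting for it (i.e., using the within-case severity rates) gives the causal effect.
Standardising Clinic G to the population case severity mix: 0.478·7/160 + 0.522·430/1190 = 0.210.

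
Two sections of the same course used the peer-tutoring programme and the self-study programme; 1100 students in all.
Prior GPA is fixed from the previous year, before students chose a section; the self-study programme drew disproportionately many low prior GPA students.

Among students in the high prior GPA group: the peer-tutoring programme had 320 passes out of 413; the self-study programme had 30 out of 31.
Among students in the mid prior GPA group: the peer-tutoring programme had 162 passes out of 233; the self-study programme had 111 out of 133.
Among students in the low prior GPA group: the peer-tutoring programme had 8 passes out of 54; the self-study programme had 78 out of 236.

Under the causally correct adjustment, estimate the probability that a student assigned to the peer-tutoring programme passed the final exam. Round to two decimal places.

0.58

Prior GPA band is set before the teaching method has any effect — it is not caused by the teaching method — and it independently drives the outcome. That makes it a confounder, so the causal comparison is within prior GPA band levels.
Standardising the peer-tutoring programme to the population prior GPA band mix: 0.404·320/413 + 0.333·162/233 + 0.264·8/54 = 0.583.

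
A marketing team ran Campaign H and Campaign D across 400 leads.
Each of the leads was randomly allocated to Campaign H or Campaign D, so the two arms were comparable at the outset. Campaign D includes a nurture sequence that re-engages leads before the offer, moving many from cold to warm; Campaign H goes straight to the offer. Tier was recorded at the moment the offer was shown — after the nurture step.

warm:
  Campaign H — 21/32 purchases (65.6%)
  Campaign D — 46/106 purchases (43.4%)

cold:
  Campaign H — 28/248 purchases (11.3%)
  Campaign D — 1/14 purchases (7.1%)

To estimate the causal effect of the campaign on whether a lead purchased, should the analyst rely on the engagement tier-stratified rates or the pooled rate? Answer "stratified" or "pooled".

Engagement tier lies on the pathway campaign → engagement tier → outcome, so adjusting for it blocks the indirect effect. For the total causal effect of campaign, use the unadjusted pooled rates.
Pooled: Campaign H 17.5% vs Campaign D 39.2%; Campaign D is higher overall.

pooled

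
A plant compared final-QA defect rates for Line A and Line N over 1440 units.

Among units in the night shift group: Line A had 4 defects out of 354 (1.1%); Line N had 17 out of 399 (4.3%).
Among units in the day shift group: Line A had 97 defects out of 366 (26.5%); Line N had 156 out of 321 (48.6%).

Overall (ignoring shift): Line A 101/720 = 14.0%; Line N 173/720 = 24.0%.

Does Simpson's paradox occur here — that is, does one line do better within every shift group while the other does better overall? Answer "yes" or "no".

Within each shift level (night shift 1.1% vs 4.3%; day shift 26.5% vs 48.6%), Line A has the lower rate every time. Pooled: 14.0% vs 24.0% — Line A has the lower rate overall. They agree.

no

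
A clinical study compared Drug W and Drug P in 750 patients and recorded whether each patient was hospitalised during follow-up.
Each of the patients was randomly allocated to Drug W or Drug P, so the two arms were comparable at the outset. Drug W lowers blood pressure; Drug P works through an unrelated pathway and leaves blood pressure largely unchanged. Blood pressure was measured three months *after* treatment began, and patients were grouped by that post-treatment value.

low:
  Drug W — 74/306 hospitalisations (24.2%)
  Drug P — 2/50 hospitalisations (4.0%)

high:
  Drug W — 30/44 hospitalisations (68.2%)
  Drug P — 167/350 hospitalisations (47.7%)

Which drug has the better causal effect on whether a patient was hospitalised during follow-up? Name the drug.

Drug W

Because the drug influences blood pressure, blood pressure is a post-treatment mediator, not a confounder. Stratifying on it would bias the estimate; the causal effect is the crude pooled difference.
Pooled: Drug W 29.7% vs Drug P 42.2%; Drug W is lower overall.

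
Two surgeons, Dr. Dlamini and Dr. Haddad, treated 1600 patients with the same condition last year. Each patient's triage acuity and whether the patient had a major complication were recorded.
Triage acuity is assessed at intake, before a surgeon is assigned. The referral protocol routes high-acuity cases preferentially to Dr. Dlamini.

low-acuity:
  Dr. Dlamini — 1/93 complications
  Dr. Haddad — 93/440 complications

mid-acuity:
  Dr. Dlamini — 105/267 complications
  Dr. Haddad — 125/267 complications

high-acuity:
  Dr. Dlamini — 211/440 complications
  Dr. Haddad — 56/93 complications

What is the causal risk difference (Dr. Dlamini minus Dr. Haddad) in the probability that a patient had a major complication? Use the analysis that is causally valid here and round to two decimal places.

-0.13

Within every triage acuity level Dr. Dlamini has the lower rate, yet pooled Dr. Haddad does — Simpson's reversal.
Nothing the surgeon does changes triage acuity; the imbalance is an allocation artefact. With triage acuity also predicting the outcome, the pooled figure is confounded, and the within-stratum comparison is the causal one.
Adjusting over the population distribution of triage acuity: 0.333·(0.011−0.211) + 0.334·(0.393−0.468) + 0.333·(0.480−0.602) = -0.133.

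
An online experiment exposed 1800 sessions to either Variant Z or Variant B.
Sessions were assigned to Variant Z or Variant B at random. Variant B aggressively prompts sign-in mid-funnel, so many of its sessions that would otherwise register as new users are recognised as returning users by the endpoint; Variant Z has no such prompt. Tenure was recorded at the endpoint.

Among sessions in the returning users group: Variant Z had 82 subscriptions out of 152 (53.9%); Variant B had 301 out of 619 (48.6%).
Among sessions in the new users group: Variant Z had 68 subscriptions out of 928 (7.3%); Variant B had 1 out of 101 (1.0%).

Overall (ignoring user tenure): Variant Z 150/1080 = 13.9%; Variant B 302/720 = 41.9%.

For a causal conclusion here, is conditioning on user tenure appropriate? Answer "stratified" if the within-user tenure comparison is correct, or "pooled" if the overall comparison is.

The user tenure-specific comparison favours Variant Z throughout, but the pooled figures favour Variant B. The question is whether to condition on user tenure.
User tenure is downstream of the variant. One should not condition on a consequence of treatment, so the overall rates are the right comparison.
Pooled: Variant Z 13.9% vs Variant B 41.9%; Variant B is higher overall.

pooled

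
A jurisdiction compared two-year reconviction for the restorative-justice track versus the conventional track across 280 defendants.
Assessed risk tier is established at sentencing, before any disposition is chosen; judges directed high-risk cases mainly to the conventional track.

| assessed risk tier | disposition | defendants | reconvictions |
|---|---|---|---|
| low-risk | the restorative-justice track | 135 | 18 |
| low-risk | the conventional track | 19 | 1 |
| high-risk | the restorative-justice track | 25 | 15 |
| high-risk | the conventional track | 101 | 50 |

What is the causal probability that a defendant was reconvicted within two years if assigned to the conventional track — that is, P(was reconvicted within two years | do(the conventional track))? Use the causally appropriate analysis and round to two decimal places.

0.25

The assessed risk tier-specific comparison favours the conventional track throughout, but the pooled figures favour the restorative-justice track. The question is whether to condition on assessed risk tier.
Assessed risk tier differs across dispositions for reasons unrelated to any effect of the disposition itself, and it separately predicts the outcome — a classic confounder. We must compare within assessed risk tier levels.
Standardising the conventional track to the population assessed risk tier mix: 0.550·1/19 + 0.450·50/101 = 0.252.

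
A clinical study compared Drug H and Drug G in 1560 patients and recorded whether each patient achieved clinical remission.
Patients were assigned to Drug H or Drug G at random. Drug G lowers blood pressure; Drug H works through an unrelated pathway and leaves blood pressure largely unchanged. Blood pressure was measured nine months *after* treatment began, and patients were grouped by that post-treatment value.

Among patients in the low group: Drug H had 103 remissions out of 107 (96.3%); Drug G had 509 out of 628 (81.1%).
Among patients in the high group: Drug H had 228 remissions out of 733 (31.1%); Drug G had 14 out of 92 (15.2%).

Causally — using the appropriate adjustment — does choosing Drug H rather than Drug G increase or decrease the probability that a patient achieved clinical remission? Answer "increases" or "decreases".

decreases

Drug H is higher inside every blood pressure stratum but Drug G is higher in aggregate. Whether to stratify depends on how blood pressure relates to the drug.
The distribution of blood pressure is itself part of what the drug does — it is an intermediate outcome. Holding it fixed would remove that part of the effect; the total effect is the pooled difference.
Pooled: Drug H 39.4% vs Drug G 72.6%; Drug G is higher overall.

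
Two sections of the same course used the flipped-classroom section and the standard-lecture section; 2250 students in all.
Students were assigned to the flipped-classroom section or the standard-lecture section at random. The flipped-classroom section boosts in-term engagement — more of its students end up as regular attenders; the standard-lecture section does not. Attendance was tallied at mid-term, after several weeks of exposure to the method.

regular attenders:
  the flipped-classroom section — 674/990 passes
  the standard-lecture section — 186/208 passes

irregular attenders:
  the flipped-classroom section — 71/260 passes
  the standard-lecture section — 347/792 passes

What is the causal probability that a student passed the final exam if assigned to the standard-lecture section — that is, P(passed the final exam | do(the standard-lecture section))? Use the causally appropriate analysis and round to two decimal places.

0.53

The mid-term attendance-specific comparison favours the standard-lecture section throughout, but the pooled figures favour the flipped-classroom section. The question is whether to condition on mid-term attendance.
Mid-term attendance lies on the pathway teaching method → mid-term attendance → outcome, so adjusting for it blocks the indirect effect. For the total causal effect of teaching method, use the unadjusted pooled rates.
So P(outcome | do(the standard-lecture section)) is just the pooled rate for the standard-lecture section: 533/1000 = 0.533.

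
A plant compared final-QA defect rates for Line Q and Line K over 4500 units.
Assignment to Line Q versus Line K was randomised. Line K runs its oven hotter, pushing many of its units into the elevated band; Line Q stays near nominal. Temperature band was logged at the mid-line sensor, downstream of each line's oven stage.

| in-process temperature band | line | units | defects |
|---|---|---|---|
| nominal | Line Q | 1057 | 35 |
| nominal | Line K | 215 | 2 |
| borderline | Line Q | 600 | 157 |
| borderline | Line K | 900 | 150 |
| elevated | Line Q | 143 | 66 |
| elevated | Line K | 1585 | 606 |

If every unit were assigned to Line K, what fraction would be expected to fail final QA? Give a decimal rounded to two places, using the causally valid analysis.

0.28

In-process temperature band lies on the pathway line → in-process temperature band → outcome, so adjusting for it blocks the indirect effect. For the total causal effect of line, use the unadjusted pooled rates.
So P(outcome | do(Line K)) is just the pooled rate for Line K: 758/2700 = 0.281.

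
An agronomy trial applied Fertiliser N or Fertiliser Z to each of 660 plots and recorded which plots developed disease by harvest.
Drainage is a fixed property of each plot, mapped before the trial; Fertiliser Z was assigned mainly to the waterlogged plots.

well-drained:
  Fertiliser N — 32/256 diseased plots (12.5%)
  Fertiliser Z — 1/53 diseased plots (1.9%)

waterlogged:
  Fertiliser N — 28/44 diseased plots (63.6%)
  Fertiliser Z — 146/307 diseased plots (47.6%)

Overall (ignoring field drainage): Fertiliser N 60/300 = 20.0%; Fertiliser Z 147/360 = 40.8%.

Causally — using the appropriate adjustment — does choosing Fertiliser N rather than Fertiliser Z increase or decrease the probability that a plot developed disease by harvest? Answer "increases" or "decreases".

The field drainage-specific comparison favours Fertiliser Z throughout, but the pooled figures favour Fertiliser N. The question is whether to condition on field drainage.
Field drainage satisfies the back-door criterion: it is not a descendant of the fertiliser, and it blocks the spurious path from fertiliser to outcome. Adjusting for it (i.e., using the within-field drainage rates) gives the causal effect.
Within each level — well-drained: 12.5% vs 1.9%; waterlogged: 63.6% vs 47.6% — Fertiliser Z is lower every time.

increases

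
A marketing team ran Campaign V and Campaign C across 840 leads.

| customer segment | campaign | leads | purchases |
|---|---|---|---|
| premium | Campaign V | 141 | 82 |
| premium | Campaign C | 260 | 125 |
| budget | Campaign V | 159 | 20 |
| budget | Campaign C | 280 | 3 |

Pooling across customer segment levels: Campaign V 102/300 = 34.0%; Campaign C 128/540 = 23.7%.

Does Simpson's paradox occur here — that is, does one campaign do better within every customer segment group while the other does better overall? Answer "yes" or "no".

no

Within each customer segment level (premium 58.2% vs 48.1%; budget 12.6% vs 1.1%), Campaign V has the higher rate every time. Pooled: 34.0% vs 23.7% — Campaign V has the higher rate overall. They agree.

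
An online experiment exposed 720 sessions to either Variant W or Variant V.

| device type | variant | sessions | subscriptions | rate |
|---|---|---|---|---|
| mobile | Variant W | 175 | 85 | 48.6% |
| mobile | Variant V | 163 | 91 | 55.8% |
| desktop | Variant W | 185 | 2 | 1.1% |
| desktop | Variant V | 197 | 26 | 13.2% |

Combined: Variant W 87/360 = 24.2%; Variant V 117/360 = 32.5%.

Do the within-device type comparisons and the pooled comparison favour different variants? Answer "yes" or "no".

no

Within each device type level (mobile 48.6% vs 55.8%; desktop 1.1% vs 13.2%), Variant V has the higher rate every time. Pooled: 24.2% vs 32.5% — Variant V has the higher rate overall. They agree.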